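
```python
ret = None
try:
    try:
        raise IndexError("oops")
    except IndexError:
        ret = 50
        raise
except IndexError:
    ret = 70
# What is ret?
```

Step-by-step execution trace:
1. Inner try: `raise IndexError("oops")` raises IndexError.
2. Inner `except IndexError` matches → ret = 50.
3. bare `raise` re-raises the same IndexError.
4. Outer `except IndexError` matches → ret = 70.
Result: 70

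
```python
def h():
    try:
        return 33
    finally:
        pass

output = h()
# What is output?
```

Step-by-step execution trace:
1. `h()` enters try: `return 33` sets pending return value 33.
2. Before returning, `finally: pass` runs (no effect).
3. h() returns 33 → output = 33.
Result: 33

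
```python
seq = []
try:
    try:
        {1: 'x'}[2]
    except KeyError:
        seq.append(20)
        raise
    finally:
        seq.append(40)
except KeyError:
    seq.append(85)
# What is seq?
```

Step-by-step execution trace:
1. Inner try: `{1: 'x'}[2]` raises KeyError.
2. Inner `except KeyError` matches → `seq.append(20)` → seq = [20].
3. bare `raise` re-raises KeyError.
4. Inner `finally` runs during unwinding: `seq.append(40)` → seq = [20, 40].
5. Outer `except KeyError` matches → `seq.append(85)` → seq = [20, 40, 85].
Result: [20, 40, 85]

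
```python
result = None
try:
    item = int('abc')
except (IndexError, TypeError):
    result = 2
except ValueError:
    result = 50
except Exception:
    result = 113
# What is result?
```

Step-by-step execution trace:
1. `item = int('abc')` raises ValueError.
2. `except (IndexError, TypeError)` does not match ValueError; skipped.
3. `except ValueError` matches (exact type match) → result = 50.
4. `except Exception` is not reached.
Result: 50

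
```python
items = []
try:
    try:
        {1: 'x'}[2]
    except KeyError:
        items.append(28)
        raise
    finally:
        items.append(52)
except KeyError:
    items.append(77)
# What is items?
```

Step-by-step execution trace:
1. Inner try: `{1: 'x'}[2]` raises KeyError.
2. Inner `except KeyError` matches → `items.append(28)` → items = [28].
3. bare `raise` re-raises KeyError.
4. Inner `finally` runs during unwinding: `items.append(52)` → items = [28, 52].
5. Outer `except KeyError` matches → `items.append(77)` → items = [28, 52, 77].
Result: [28, 52, 77]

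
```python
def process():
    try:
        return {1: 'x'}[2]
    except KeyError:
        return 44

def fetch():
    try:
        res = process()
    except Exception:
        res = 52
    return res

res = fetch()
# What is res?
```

Step-by-step execution trace:
1. `fetch()` calls `process()`.
2. In process: `{1: 'x'}[2]` raises KeyError; `except KeyError` catches it → returns 44.
3. In fetch: `res = process()` → res = 44. No exception reaches fetch.
4. `except Exception` is skipped; fetch returns 44.
5. res = 44.
Result: 44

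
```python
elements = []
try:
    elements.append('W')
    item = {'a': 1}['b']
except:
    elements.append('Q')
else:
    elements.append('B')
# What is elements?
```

Step-by-step execution trace:
1. try: `elements.append('W')` → elements = ['W'].
2. `item = {'a': 1}['b']` raises KeyError.
3. bare `except` matches → `elements.append('Q')` → elements = ['W', 'Q'].
4. `else` is skipped (an exception was raised).
Result: ['W', 'Q']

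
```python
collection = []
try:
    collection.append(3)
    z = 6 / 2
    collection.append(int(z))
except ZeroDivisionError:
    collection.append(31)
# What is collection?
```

Step-by-step execution trace:
1. try: `collection.append(3)` → collection = [3].
2. `z = 6 / 2` → z = 3.0. No exception raised.
3. `collection.append(int(z))` → collection = [3, 3].
4. `except ZeroDivisionError` is skipped (no exception was raised).
Result: [3, 3]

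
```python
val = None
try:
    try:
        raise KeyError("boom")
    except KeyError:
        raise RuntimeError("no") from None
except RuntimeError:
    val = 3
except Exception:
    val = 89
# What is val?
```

Step-by-step execution trace:
1. Inner try raises KeyError; inner `except KeyError` catches it.
2. `raise RuntimeError(...) from None` raises RuntimeError (from None suppresses __context__, but the active exception is still RuntimeError).
3. Outer `except RuntimeError` matches → val = 3.
4. `except Exception` is not reached.
Result: 3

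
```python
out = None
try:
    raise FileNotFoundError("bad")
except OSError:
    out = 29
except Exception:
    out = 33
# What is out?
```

Step-by-step execution trace:
1. `raise FileNotFoundError(...)` raises FileNotFoundError.
2. `except OSError` matches (FileNotFoundError is a subclass of OSError) → out = 29.
3. `except Exception` is not reached.
Result: 29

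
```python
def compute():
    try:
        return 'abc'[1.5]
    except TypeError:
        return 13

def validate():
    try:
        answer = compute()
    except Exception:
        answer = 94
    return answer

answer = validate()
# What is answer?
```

Step-by-step execution trace:
1. `validate()` calls `compute()`.
2. In compute: `'abc'[1.5]` raises TypeError; `except TypeError` catches it → returns 13.
3. In validate: `answer = compute()` → answer = 13. No exception reaches validate.
4. `except Exception` is skipped; validate returns 13.
5. answer = 13.
Result: 13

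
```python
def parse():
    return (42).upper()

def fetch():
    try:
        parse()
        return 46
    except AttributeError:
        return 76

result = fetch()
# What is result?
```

Step-by-step execution trace:
1. `fetch()` calls `parse()`.
2. `parse()` evaluates `(42).upper()`, which raises AttributeError; it propagates to the caller.
3. `return 46` is not reached.
4. `except AttributeError` in fetch matches → returns 76.
5. result = 76.
Result: 76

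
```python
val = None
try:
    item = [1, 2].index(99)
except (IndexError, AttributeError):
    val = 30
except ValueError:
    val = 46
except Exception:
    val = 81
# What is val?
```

Step-by-step execution trace:
1. `item = [1, 2].index(99)` raises ValueError.
2. `except (IndexError, AttributeError)` does not match ValueError; skipped.
3. `except ValueError` matches (exact type match) → val = 46.
4. `except Exception` is not reached.
Result: 46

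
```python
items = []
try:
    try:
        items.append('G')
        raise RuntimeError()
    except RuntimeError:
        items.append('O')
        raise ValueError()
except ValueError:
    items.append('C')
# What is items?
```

Step-by-step execution trace:
1. Inner try: `items.append('G')` → items = ['G'].
2. `raise RuntimeError()` raises RuntimeError.
3. Inner `except RuntimeError` matches → `items.append('O')` → items = ['G', 'O'].
4. `raise ValueError()` raises ValueError; propagates to outer try.
5. Outer `except ValueError` matches → `items.append('C')` → items = ['G', 'O', 'C'].
Result: ['G', 'O', 'C']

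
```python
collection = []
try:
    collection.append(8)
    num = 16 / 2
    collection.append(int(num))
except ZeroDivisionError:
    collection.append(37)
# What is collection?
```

Step-by-step execution trace:
1. try: `collection.append(8)` → collection = [8].
2. `num = 16 / 2` → num = 8.0. No exception raised.
3. `collection.append(int(num))` → collection = [8, 8].
4. `except ZeroDivisionError` is skipped (no exception was raised).
Result: [8, 8]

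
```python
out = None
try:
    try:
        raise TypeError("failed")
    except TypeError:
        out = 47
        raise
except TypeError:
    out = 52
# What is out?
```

Step-by-step execution trace:
1. Inner try: `raise TypeError("failed")` raises TypeError.
2. Inner `except TypeError` matches → out = 47.
3. bare `raise` re-raises the same TypeError.
4. Outer `except TypeError` matches → out = 52.
Result: 52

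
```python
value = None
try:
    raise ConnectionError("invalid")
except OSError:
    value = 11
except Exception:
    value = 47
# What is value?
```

Step-by-step execution trace:
1. `raise ConnectionError(...)` raises ConnectionError.
2. `except OSError` matches (ConnectionError is a subclass of OSError) → value = 11.
3. `except Exception` is not reached.
Result: 11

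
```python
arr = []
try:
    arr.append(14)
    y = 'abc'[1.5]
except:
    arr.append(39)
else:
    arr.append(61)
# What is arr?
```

Step-by-step execution trace:
1. try: `arr.append(14)` → arr = [14].
2. `y = 'abc'[1.5]` raises TypeError.
3. bare `except` matches → `arr.append(39)` → arr = [14, 39].
4. `else` is skipped (an exception was raised).
Result: [14, 39]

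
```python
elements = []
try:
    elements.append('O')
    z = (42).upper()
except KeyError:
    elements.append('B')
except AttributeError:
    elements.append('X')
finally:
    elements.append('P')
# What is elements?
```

Step-by-step execution trace:
1. try: `elements.append('O')` → elements = ['O'].
2. `z = (42).upper()` raises AttributeError.
3. `except KeyError` does not match AttributeError; skipped.
4. `except AttributeError` matches → `elements.append('X')` → elements = ['O', 'X'].
5. finally always runs: `elements.append('P')` → elements = ['O', 'X', 'P'].
Result: ['O', 'X', 'P']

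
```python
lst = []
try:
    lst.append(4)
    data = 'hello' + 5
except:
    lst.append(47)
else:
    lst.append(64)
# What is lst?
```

Step-by-step execution trace:
1. try: `lst.append(4)` → lst = [4].
2. `data = 'hello' + 5` raises TypeError.
3. bare `except` matches → `lst.append(47)` → lst = [4, 47].
4. `else` is skipped (an exception was raised).
Result: [4, 47]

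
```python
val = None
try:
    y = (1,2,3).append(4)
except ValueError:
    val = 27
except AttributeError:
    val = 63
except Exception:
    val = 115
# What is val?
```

Step-by-step execution trace:
1. `y = (1,2,3).append(4)` raises AttributeError.
2. `except ValueError` does not match AttributeError; skipped.
3. `except AttributeError` matches → val = 63.
4. Remaining except clauses are skipped.
Result: 63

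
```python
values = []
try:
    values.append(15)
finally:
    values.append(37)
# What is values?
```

Step-by-step execution trace:
1. try: `values.append(15)` → values = [15].
2. The try body completes without raising.
3. finally always runs: `values.append(37)` → values = [15, 37].
Result: [15, 37]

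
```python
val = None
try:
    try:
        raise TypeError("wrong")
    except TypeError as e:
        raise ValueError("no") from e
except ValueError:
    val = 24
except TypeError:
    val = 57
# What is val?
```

Step-by-step execution trace:
1. Inner try raises TypeError; inner `except TypeError as e` catches it.
2. `raise ValueError(...) from e` raises ValueError (TypeError is attached as __cause__, but only ValueError is active).
3. Outer `except ValueError` matches → val = 24.
4. `except TypeError` is not reached.
Result: 24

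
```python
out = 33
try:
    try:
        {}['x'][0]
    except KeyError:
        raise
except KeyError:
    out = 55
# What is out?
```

Step-by-step execution trace:
1. Inner try: `{}['x'][0]` raises KeyError.
2. Inner `except KeyError` matches; bare `raise` re-raises the same KeyError.
3. Outer `except KeyError` matches → out = 55.
Result: 55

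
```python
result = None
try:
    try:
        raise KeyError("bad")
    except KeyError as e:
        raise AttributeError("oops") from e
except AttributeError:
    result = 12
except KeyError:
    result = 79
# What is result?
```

Step-by-step execution trace:
1. Inner try raises KeyError; inner `except KeyError as e` catches it.
2. `raise AttributeError(...) from e` raises AttributeError (KeyError is attached as __cause__, but only AttributeError is active).
3. Outer `except AttributeError` matches → result = 12.
4. `except KeyError` is not reached.
Result: 12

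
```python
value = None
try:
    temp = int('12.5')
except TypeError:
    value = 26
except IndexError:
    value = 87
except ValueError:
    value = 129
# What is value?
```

Step-by-step execution trace:
1. `temp = int('12.5')` raises ValueError.
2. `except TypeError` does not match ValueError; skipped.
3. `except IndexError` does not match ValueError; skipped.
4. `except ValueError` matches → value = 129.
Result: 129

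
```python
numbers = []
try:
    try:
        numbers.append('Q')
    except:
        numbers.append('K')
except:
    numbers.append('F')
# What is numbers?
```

Step-by-step execution trace:
1. Inner try: `numbers.append('Q')` → numbers = ['Q']. No exception raised.
2. Inner `except` is skipped.
3. Inner try completes normally; outer `except` is skipped.
Result: ['Q']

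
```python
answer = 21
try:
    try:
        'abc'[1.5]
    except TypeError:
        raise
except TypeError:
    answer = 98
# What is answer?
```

Step-by-step execution trace:
1. Inner try: `'abc'[1.5]` raises TypeError.
2. Inner `except TypeError` matches; bare `raise` re-raises the same TypeError.
3. Outer `except TypeError` matches → answer = 98.
Result: 98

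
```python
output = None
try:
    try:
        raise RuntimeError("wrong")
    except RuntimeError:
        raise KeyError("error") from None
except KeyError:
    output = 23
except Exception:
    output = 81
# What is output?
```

Step-by-step execution trace:
1. Inner try raises RuntimeError; inner `except RuntimeError` catches it.
2. `raise KeyError(...) from None` raises KeyError (from None suppresses __context__, but the active exception is still KeyError).
3. Outer `except KeyError` matches → output = 23.
4. `except Exception` is not reached.
Result: 23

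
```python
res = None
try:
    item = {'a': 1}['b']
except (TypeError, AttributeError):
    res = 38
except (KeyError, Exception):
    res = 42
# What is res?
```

Step-by-step execution trace:
1. `item = {'a': 1}['b']` raises KeyError.
2. `except (TypeError, AttributeError)` does not match KeyError; skipped.
3. `except (KeyError, Exception)` matches (KeyError is in the tuple) → res = 42.
Result: 42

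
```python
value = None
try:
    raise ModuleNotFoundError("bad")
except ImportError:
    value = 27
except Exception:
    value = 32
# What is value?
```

Step-by-step execution trace:
1. `raise ModuleNotFoundError(...)` raises ModuleNotFoundError.
2. `except ImportError` matches (ModuleNotFoundError is a subclass of ImportError) → value = 27.
3. `except Exception` is not reached.
Result: 27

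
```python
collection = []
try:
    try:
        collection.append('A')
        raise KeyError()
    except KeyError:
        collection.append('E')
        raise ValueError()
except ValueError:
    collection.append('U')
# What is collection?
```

Step-by-step execution trace:
1. Inner try: `collection.append('A')` → collection = ['A'].
2. `raise KeyError()` raises KeyError.
3. Inner `except KeyError` matches → `collection.append('E')` → collection = ['A', 'E'].
4. `raise ValueError()` raises ValueError; propagates to outer try.
5. Outer `except ValueError` matches → `collection.append('U')` → collection = ['A', 'E', 'U'].
Result: ['A', 'E', 'U']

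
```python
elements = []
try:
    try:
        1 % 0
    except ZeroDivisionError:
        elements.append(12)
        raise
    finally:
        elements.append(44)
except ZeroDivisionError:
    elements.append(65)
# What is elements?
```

Step-by-step execution trace:
1. Inner try: `1 % 0` raises ZeroDivisionError.
2. Inner `except ZeroDivisionError` matches → `elements.append(12)` → elements = [12].
3. bare `raise` re-raises ZeroDivisionError.
4. Inner `finally` runs during unwinding: `elements.append(44)` → elements = [12, 44].
5. Outer `except ZeroDivisionError` matches → `elements.append(65)` → elements = [12, 44, 65].
Result: [12, 44, 65]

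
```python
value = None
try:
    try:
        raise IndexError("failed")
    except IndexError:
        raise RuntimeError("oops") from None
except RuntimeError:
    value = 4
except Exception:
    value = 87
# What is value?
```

Step-by-step execution trace:
1. Inner try raises IndexError; inner `except IndexError` catches it.
2. `raise RuntimeError(...) from None` raises RuntimeError (from None suppresses __context__, but the active exception is still RuntimeError).
3. Outer `except RuntimeError` matches → value = 4.
4. `except Exception` is not reached.
Result: 4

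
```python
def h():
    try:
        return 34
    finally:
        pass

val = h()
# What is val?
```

Step-by-step execution trace:
1. `h()` enters try: `return 34` sets pending return value 34.
2. Before returning, `finally: pass` runs (no effect).
3. h() returns 34 → val = 34.
Result: 34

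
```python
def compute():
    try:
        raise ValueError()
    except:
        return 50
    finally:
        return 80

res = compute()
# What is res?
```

Step-by-step execution trace:
1. `compute()` enters try: `raise ValueError()` raises ValueError.
2. bare `except` matches → `return 50` sets pending return value 50.
3. Before returning, `finally: return 80` runs and overrides the pending return.
4. compute() returns 80 → res = 80.
Result: 80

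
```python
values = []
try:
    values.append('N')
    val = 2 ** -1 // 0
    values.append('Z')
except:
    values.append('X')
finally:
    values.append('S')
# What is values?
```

Step-by-step execution trace:
1. try: `values.append('N')` → values = ['N'].
2. `val = 2 ** -1 // 0` raises ZeroDivisionError; `values.append('Z')` is not reached.
3. bare `except` matches → `values.append('X')` → values = ['N', 'X'].
4. finally always runs: `values.append('S')` → values = ['N', 'X', 'S'].
Result: ['N', 'X', 'S']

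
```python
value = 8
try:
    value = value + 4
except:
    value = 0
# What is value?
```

Step-by-step execution trace:
1. value starts at 8.
2. try: `value = value + 4` → value = 12. No exception raised.
3. `except` is skipped.
Result: 12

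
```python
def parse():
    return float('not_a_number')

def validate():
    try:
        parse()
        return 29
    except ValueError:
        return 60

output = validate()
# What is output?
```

Step-by-step execution trace:
1. `validate()` calls `parse()`.
2. `parse()` evaluates `float('not_a_number')`, which raises ValueError; it propagates to the caller.
3. `return 29` is not reached.
4. `except ValueError` in validate matches → returns 60.
5. output = 60.
Result: 60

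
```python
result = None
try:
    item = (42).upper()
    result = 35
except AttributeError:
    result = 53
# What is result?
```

Step-by-step execution trace:
1. `item = (42).upper()` raises AttributeError.
2. `result = 35` is not reached.
3. `except AttributeError` matches → result = 53.
Result: 53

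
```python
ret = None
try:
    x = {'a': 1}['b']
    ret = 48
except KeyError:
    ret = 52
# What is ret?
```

Step-by-step execution trace:
1. `x = {'a': 1}['b']` raises KeyError.
2. `ret = 48` is not reached.
3. `except KeyError` matches → ret = 52.
Result: 52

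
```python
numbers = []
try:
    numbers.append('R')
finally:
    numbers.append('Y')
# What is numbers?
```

Step-by-step execution trace:
1. try: `numbers.append('R')` → numbers = ['R'].
2. The try body completes without raising.
3. finally always runs: `numbers.append('Y')` → numbers = ['R', 'Y'].
Result: ['R', 'Y']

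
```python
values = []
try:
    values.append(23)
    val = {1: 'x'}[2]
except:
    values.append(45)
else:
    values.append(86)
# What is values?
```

Step-by-step execution trace:
1. try: `values.append(23)` → values = [23].
2. `val = {1: 'x'}[2]` raises KeyError.
3. bare `except` matches → `values.append(45)` → values = [23, 45].
4. `else` is skipped (an exception was raised).
Result: [23, 45]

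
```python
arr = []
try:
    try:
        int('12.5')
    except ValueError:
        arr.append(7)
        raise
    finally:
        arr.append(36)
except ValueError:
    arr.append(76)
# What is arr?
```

Step-by-step execution trace:
1. Inner try: `int('12.5')` raises ValueError.
2. Inner `except ValueError` matches → `arr.append(7)` → arr = [7].
3. bare `raise` re-raises ValueError.
4. Inner `finally` runs during unwinding: `arr.append(36)` → arr = [7, 36].
5. Outer `except ValueError` matches → `arr.append(76)` → arr = [7, 36, 76].
Result: [7, 36, 76]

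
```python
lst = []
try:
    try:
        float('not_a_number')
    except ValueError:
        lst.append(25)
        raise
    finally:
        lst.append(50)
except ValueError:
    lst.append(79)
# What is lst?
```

Step-by-step execution trace:
1. Inner try: `float('not_a_number')` raises ValueError.
2. Inner `except ValueError` matches → `lst.append(25)` → lst = [25].
3. bare `raise` re-raises ValueError.
4. Inner `finally` runs during unwinding: `lst.append(50)` → lst = [25, 50].
5. Outer `except ValueError` matches → `lst.append(79)` → lst = [25, 50, 79].
Result: [25, 50, 79]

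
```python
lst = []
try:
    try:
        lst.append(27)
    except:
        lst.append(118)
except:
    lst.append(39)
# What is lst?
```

Step-by-step execution trace:
1. Inner try: `lst.append(27)` → lst = [27]. No exception raised.
2. Inner `except` is skipped.
3. Inner try completes normally; outer `except` is skipped.
Result: [27]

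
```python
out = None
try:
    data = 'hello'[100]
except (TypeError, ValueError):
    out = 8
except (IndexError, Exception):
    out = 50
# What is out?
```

Step-by-step execution trace:
1. `data = 'hello'[100]` raises IndexError.
2. `except (TypeError, ValueError)` does not match IndexError; skipped.
3. `except (IndexError, Exception)` matches (IndexError is in the tuple) → out = 50.
Result: 50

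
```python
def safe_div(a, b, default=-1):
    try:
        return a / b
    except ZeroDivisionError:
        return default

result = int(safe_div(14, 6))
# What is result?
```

Step-by-step execution trace:
1. `safe_div(14, 6)` enters try: `return 14 / 6` → returns 2.3333333333333335. No exception raised.
2. `except ZeroDivisionError` is skipped.
3. `int(2.3333333333333335)` → 2 → result = 2.
Result: 2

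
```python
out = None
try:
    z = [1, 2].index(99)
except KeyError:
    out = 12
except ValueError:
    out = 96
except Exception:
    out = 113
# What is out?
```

Step-by-step execution trace:
1. `z = [1, 2].index(99)` raises ValueError.
2. `except KeyError` does not match ValueError; skipped.
3. `except ValueError` matches → out = 96.
4. Remaining except clauses are skipped.
Result: 96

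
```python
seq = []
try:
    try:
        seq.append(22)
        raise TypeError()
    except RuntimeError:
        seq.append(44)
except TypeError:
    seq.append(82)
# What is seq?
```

Step-by-step execution trace:
1. Inner try: `seq.append(22)` → seq = [22].
2. `raise TypeError()` raises TypeError.
3. Inner `except RuntimeError` does not match TypeError; exception propagates to outer try.
4. Outer `except TypeError` matches → `seq.append(82)` → seq = [22, 82].
Result: [22, 82]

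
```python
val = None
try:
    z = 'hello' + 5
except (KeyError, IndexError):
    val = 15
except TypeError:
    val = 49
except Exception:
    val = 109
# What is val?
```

Step-by-step execution trace:
1. `z = 'hello' + 5` raises TypeError.
2. `except (KeyError, IndexError)` does not match TypeError; skipped.
3. `except TypeError` matches (exact type match) → val = 49.
4. `except Exception` is not reached.
Result: 49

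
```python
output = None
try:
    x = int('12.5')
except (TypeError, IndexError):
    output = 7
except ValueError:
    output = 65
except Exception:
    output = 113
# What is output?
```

Step-by-step execution trace:
1. `x = int('12.5')` raises ValueError.
2. `except (TypeError, IndexError)` does not match ValueError; skipped.
3. `except ValueError` matches (exact type match) → output = 65.
4. `except Exception` is not reached.
Result: 65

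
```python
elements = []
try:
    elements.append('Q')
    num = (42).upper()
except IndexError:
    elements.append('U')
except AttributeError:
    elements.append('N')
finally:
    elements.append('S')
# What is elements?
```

Step-by-step execution trace:
1. try: `elements.append('Q')` → elements = ['Q'].
2. `num = (42).upper()` raises AttributeError.
3. `except IndexError` does not match AttributeError; skipped.
4. `except AttributeError` matches → `elements.append('N')` → elements = ['Q', 'N'].
5. finally always runs: `elements.append('S')` → elements = ['Q', 'N', 'S'].
Result: ['Q', 'N', 'S']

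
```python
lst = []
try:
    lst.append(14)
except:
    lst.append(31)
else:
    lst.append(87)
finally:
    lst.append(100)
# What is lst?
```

Step-by-step execution trace:
1. try: `lst.append(14)` → lst = [14]. No exception raised.
2. `except` is skipped.
3. `else` runs: `lst.append(87)` → lst = [14, 87].
4. `finally` always runs: `lst.append(100)` → lst = [14, 87, 100].
Result: [14, 87, 100]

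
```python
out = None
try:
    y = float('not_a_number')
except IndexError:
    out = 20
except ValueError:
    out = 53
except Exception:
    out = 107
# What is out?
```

Step-by-step execution trace:
1. `y = float('not_a_number')` raises ValueError.
2. `except IndexError` does not match ValueError; skipped.
3. `except ValueError` matches → out = 53.
4. Remaining except clauses are skipped.
Result: 53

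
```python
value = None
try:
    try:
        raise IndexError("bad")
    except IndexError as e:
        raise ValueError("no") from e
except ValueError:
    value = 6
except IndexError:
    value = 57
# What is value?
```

Step-by-step execution trace:
1. Inner try raises IndexError; inner `except IndexError as e` catches it.
2. `raise ValueError(...) from e` raises ValueError (IndexError is attached as __cause__, but only ValueError is active).
3. Outer `except ValueError` matches → value = 6.
4. `except IndexError` is not reached.
Result: 6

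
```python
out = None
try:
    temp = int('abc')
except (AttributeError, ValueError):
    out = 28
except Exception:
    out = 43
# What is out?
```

Step-by-step execution trace:
1. `temp = int('abc')` raises ValueError.
2. `except (AttributeError, ValueError)` matches (ValueError is in the tuple) → out = 28.
3. `except Exception` is not reached.
Result: 28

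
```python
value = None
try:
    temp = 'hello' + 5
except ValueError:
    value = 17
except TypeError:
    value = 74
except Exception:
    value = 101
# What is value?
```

Step-by-step execution trace:
1. `temp = 'hello' + 5` raises TypeError.
2. `except ValueError` does not match TypeError; skipped.
3. `except TypeError` matches → value = 74.
4. Remaining except clauses are skipped.
Result: 74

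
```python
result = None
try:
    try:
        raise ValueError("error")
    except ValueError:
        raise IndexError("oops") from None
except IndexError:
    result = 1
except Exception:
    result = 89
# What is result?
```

Step-by-step execution trace:
1. Inner try raises ValueError; inner `except ValueError` catches it.
2. `raise IndexError(...) from None` raises IndexError (from None suppresses __context__, but the active exception is still IndexError).
3. Outer `except IndexError` matches → result = 1.
4. `except Exception` is not reached.
Result: 1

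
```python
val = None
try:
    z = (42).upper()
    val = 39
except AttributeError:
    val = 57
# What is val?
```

Step-by-step execution trace:
1. `z = (42).upper()` raises AttributeError.
2. `val = 39` is not reached.
3. `except AttributeError` matches → val = 57.
Result: 57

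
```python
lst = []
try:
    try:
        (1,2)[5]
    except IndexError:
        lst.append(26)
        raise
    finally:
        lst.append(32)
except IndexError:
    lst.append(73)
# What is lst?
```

Step-by-step execution trace:
1. Inner try: `(1,2)[5]` raises IndexError.
2. Inner `except IndexError` matches → `lst.append(26)` → lst = [26].
3. bare `raise` re-raises IndexError.
4. Inner `finally` runs during unwinding: `lst.append(32)` → lst = [26, 32].
5. Outer `except IndexError` matches → `lst.append(73)` → lst = [26, 32, 73].
Result: [26, 32, 73]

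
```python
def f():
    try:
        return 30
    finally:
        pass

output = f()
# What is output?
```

Step-by-step execution trace:
1. `f()` enters try: `return 30` sets pending return value 30.
2. Before returning, `finally: pass` runs (no effect).
3. f() returns 30 → output = 30.
Result: 30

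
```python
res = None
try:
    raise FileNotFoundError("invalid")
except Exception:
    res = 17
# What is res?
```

Step-by-step execution trace:
1. `raise FileNotFoundError(...)` raises FileNotFoundError.
2. `except Exception` matches (FileNotFoundError is a subclass of Exception) → res = 17.
Result: 17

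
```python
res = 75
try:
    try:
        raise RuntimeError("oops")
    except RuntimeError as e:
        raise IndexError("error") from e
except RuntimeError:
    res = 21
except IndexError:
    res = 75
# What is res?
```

Step-by-step execution trace:
1. Inner try raises RuntimeError; inner `except RuntimeError as e` catches it.
2. `raise IndexError(...) from e` raises IndexError (RuntimeError is attached as __cause__, but only IndexError is active).
3. Outer `except RuntimeError` does not match IndexError; skipped.
4. Outer `except IndexError` matches → res = 75.
Result: 75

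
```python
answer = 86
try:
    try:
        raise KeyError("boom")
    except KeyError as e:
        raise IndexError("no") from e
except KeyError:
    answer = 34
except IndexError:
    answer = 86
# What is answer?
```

Step-by-step execution trace:
1. Inner try raises KeyError; inner `except KeyError as e` catches it.
2. `raise IndexError(...) from e` raises IndexError (KeyError is attached as __cause__, but only IndexError is active).
3. Outer `except KeyError` does not match IndexError; skipped.
4. Outer `except IndexError` matches → answer = 86.
Result: 86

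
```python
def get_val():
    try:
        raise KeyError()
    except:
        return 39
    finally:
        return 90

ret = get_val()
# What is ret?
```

Step-by-step execution trace:
1. `get_val()` enters try: `raise KeyError()` raises KeyError.
2. bare `except` matches → `return 39` sets pending return value 39.
3. Before returning, `finally: return 90` runs and overrides the pending return.
4. get_val() returns 90 → ret = 90.
Result: 90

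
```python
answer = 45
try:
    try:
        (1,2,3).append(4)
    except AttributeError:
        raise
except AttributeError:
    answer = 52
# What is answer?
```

Step-by-step execution trace:
1. Inner try: `(1,2,3).append(4)` raises AttributeError.
2. Inner `except AttributeError` matches; bare `raise` re-raises the same AttributeError.
3. Outer `except AttributeError` matches → answer = 52.
Result: 52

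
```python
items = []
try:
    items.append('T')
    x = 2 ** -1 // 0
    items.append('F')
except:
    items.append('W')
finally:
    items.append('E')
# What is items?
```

Step-by-step execution trace:
1. try: `items.append('T')` → items = ['T'].
2. `x = 2 ** -1 // 0` raises ZeroDivisionError; `items.append('F')` is not reached.
3. bare `except` matches → `items.append('W')` → items = ['T', 'W'].
4. finally always runs: `items.append('E')` → items = ['T', 'W', 'E'].
Result: ['T', 'W', 'E']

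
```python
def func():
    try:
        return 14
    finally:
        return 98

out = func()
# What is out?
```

Step-by-step execution trace:
1. `func()` enters try: `return 14` sets pending return value 14.
2. Before returning, `finally: return 98` runs and overrides the pending return.
3. func() returns 98 → out = 98.
Result: 98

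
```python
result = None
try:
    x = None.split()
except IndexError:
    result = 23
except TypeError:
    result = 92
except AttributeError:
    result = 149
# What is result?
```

Step-by-step execution trace:
1. `x = None.split()` raises AttributeError.
2. `except IndexError` does not match AttributeError; skipped.
3. `except TypeError` does not match AttributeError; skipped.
4. `except AttributeError` matches → result = 149.
Result: 149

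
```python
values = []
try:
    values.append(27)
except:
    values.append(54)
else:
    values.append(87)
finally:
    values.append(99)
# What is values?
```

Step-by-step execution trace:
1. try: `values.append(27)` → values = [27]. No exception raised.
2. `except` is skipped.
3. `else` runs: `values.append(87)` → values = [27, 87].
4. `finally` always runs: `values.append(99)` → values = [27, 87, 99].
Result: [27, 87, 99]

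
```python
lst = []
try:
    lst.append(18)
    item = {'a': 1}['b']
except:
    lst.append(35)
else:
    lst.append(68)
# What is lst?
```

Step-by-step execution trace:
1. try: `lst.append(18)` → lst = [18].
2. `item = {'a': 1}['b']` raises KeyError.
3. bare `except` matches → `lst.append(35)` → lst = [18, 35].
4. `else` is skipped (an exception was raised).
Result: [18, 35]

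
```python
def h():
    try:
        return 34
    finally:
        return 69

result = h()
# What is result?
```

Step-by-step execution trace:
1. `h()` enters try: `return 34` sets pending return value 34.
2. Before returning, `finally: return 69` runs and overrides the pending return.
3. h() returns 69 → result = 69.
Result: 69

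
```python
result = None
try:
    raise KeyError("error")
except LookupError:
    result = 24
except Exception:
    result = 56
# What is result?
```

Step-by-step execution trace:
1. `raise KeyError(...)` raises KeyError.
2. `except LookupError` matches (KeyError is a subclass of LookupError) → result = 24.
3. `except Exception` is not reached.
Result: 24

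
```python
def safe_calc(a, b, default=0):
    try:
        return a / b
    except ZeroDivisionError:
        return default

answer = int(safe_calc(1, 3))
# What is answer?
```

Step-by-step execution trace:
1. `safe_calc(1, 3)` enters try: `return 1 / 3` → returns 0.3333333333333333. No exception raised.
2. `except ZeroDivisionError` is skipped.
3. `int(0.3333333333333333)` → 0 → answer = 0.
Result: 0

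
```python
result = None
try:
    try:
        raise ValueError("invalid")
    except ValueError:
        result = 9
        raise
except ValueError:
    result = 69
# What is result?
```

Step-by-step execution trace:
1. Inner try: `raise ValueError("invalid")` raises ValueError.
2. Inner `except ValueError` matches → result = 9.
3. bare `raise` re-raises the same ValueError.
4. Outer `except ValueError` matches → result = 69.
Result: 69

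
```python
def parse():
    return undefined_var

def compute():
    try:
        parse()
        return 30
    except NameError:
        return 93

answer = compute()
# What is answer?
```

Step-by-step execution trace:
1. `compute()` calls `parse()`.
2. `parse()` evaluates `undefined_var`, which raises NameError; it propagates to the caller.
3. `return 30` is not reached.
4. `except NameError` in compute matches → returns 93.
5. answer = 93.
Result: 93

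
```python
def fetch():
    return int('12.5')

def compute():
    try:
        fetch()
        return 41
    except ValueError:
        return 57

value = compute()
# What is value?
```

Step-by-step execution trace:
1. `compute()` calls `fetch()`.
2. `fetch()` evaluates `int('12.5')`, which raises ValueError; it propagates to the caller.
3. `return 41` is not reached.
4. `except ValueError` in compute matches → returns 57.
5. value = 57.
Result: 57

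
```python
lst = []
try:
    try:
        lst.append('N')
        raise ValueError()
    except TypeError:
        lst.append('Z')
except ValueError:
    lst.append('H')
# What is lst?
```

Step-by-step execution trace:
1. Inner try: `lst.append('N')` → lst = ['N'].
2. `raise ValueError()` raises ValueError.
3. Inner `except TypeError` does not match ValueError; exception propagates to outer try.
4. Outer `except ValueError` matches → `lst.append('H')` → lst = ['N', 'H'].
Result: ['N', 'H']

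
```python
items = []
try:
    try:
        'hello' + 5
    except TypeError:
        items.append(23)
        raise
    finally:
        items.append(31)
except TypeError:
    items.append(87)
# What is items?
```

Step-by-step execution trace:
1. Inner try: `'hello' + 5` raises TypeError.
2. Inner `except TypeError` matches → `items.append(23)` → items = [23].
3. bare `raise` re-raises TypeError.
4. Inner `finally` runs during unwinding: `items.append(31)` → items = [23, 31].
5. Outer `except TypeError` matches → `items.append(87)` → items = [23, 31, 87].
Result: [23, 31, 87]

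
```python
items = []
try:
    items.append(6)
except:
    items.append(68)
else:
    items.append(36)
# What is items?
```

Step-by-step execution trace:
1. try: `items.append(6)` → items = [6]. No exception raised.
2. `except` is skipped.
3. `else` runs (try completed without exception): `items.append(36)` → items = [6, 36].
Result: [6, 36]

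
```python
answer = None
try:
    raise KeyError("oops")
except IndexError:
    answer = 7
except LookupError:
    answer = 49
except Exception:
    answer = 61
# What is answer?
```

Step-by-step execution trace:
1. `raise KeyError(...)` raises KeyError.
2. `except IndexError` does not match (KeyError is not a subclass of IndexError); skipped.
3. `except LookupError` matches (KeyError is a subclass of LookupError) → answer = 49.
4. `except Exception` is not reached.
Result: 49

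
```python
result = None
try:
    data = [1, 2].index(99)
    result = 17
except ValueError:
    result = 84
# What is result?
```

Step-by-step execution trace:
1. `data = [1, 2].index(99)` raises ValueError.
2. `result = 17` is not reached.
3. `except ValueError` matches → result = 84.
Result: 84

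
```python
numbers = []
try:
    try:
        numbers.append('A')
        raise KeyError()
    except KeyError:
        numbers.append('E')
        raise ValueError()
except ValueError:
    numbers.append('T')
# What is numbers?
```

Step-by-step execution trace:
1. Inner try: `numbers.append('A')` → numbers = ['A'].
2. `raise KeyError()` raises KeyError.
3. Inner `except KeyError` matches → `numbers.append('E')` → numbers = ['A', 'E'].
4. `raise ValueError()` raises ValueError; propagates to outer try.
5. Outer `except ValueError` matches → `numbers.append('T')` → numbers = ['A', 'E', 'T'].
Result: ['A', 'E', 'T']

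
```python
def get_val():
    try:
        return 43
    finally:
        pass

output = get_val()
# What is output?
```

Step-by-step execution trace:
1. `get_val()` enters try: `return 43` sets pending return value 43.
2. Before returning, `finally: pass` runs (no effect).
3. get_val() returns 43 → output = 43.
Result: 43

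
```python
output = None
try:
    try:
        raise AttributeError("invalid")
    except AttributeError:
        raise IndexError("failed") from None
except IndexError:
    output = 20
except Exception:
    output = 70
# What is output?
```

Step-by-step execution trace:
1. Inner try raises AttributeError; inner `except AttributeError` catches it.
2. `raise IndexError(...) from None` raises IndexError (from None suppresses __context__, but the active exception is still IndexError).
3. Outer `except IndexError` matches → output = 20.
4. `except Exception` is not reached.
Result: 20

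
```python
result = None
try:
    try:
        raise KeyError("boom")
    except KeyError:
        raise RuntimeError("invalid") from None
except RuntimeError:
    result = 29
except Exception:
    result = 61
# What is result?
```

Step-by-step execution trace:
1. Inner try raises KeyError; inner `except KeyError` catches it.
2. `raise RuntimeError(...) from None` raises RuntimeError (from None suppresses __context__, but the active exception is still RuntimeError).
3. Outer `except RuntimeError` matches → result = 29.
4. `except Exception` is not reached.
Result: 29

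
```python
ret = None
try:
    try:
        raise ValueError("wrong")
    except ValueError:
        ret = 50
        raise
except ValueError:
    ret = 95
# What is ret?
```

Step-by-step execution trace:
1. Inner try: `raise ValueError("wrong")` raises ValueError.
2. Inner `except ValueError` matches → ret = 50.
3. bare `raise` re-raises the same ValueError.
4. Outer `except ValueError` matches → ret = 95.
Result: 95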